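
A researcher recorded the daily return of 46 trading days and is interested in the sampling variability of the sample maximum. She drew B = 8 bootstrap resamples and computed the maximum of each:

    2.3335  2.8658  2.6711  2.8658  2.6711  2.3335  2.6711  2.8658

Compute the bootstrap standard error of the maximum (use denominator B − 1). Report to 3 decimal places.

SE* = 0.221

Bootstrap SE is the standard deviation of the 8 replicate maximums.
Mean of replicates: (2.3335 + 2.8658 + 2.6711 + 2.8658 + 2.6711 + 2.3335 + 2.6711 + 2.8658) / 8 = 21.27770 / 8 = 2.65971
Sum of squared deviations: (−0.32621)² + (+0.20609)² + (+0.01139)² + (+0.20609)² + (+0.01139)² + (−0.32621)² + (+0.01139)² + (+0.20609)² = 0.34063
Variance = 0.34063 / 7 = 0.04866
SE* = √0.04866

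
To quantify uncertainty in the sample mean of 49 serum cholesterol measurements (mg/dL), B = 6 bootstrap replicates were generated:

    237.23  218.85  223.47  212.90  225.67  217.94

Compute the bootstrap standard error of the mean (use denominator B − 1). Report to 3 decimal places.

SE* = 8.415

Bootstrap SE is the standard deviation of the 6 replicate means.
Mean of replicates: (237.23 + 218.85 + 223.47 + 212.90 + 225.67 + 217.94) / 6 = 1336.0600 / 6 = 222.6767
Sum of squared deviations: (+14.5533)² + (−3.8267)² + (+0.7933)² + (−9.7767)² + (+2.9933)² + (−4.7367)² = 354.0515
Variance = 354.0515 / 5 = 70.8103
SE* = √70.8103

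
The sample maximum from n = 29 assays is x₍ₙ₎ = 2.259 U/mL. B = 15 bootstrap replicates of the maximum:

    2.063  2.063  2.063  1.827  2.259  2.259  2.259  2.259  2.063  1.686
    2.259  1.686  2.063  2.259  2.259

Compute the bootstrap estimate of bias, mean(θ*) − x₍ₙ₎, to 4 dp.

bias = −0.1705

mean(θ*) = (2.063 + 2.063 + 2.063 + 1.827 + 2.259 + 2.259 + 2.259 + 2.259 + 2.063 + 1.686 + 2.259 + 1.686 + 2.063 + 2.259 + 2.259) / 15 = 2.08847
bias = 2.08847 − 2.259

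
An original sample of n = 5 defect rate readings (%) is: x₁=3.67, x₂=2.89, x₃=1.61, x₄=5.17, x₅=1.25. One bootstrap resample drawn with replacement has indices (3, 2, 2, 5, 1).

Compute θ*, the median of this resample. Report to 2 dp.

Resample values: 1.61, 2.89, 2.89, 1.25, 3.67.
Sorted: 1.25, 1.61, 2.89, 2.89, 3.67
Median = middle value = 2.89

θ* = 2.89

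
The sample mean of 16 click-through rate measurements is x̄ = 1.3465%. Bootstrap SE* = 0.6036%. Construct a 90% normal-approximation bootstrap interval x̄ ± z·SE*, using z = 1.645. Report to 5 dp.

(0.35358, 2.33942)

Margin = 1.645 × 0.6036 = 0.992922
Interval: 1.3465 ± 0.992922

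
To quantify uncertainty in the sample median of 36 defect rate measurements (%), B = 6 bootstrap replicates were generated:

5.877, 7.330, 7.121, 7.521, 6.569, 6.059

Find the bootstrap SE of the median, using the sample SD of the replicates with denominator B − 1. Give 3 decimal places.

SE* = 0.684

Bootstrap SE is the standard deviation of the 6 replicate medians.
Mean of replicates: (5.877 + 7.330 + 7.121 + 7.521 + 6.569 + 6.059) / 6 = 40.4770 / 6 = 6.7462
Sum of squared deviations: (−0.8692)² + (+0.5838)² + (+0.3748)² + (+0.7748)² + (−0.1772)² + (−0.6872)² = 2.3408
Variance = 2.3408 / 5 = 0.4682
SE* = √0.4682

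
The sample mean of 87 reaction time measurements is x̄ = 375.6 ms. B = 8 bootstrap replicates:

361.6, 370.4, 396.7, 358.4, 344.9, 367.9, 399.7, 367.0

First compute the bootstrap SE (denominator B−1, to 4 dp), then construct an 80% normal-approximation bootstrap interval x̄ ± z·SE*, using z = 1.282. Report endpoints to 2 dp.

(351.67, 399.53)

Mean of replicates = 370.8250; sum of squared deviations = 2438.2350; SE* = √(2438.2350/7) = 18.6633
Margin = 1.282 × 18.6633 = 23.926
Interval: 375.6 ± 23.926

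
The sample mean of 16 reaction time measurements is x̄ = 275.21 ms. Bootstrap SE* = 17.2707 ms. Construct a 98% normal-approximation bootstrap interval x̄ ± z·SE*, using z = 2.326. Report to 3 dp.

Margin = 2.326 × 17.2707 = 40.1716
Interval: 275.21 ± 40.1716

(235.038, 315.382)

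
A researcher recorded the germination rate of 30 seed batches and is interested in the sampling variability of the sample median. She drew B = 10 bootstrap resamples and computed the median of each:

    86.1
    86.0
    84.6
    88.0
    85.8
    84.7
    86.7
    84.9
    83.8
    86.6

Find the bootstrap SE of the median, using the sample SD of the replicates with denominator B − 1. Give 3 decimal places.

SE* = 1.239

Bootstrap SE is the standard deviation of the 10 replicate medians.
Mean of replicates: (86.1 + 86.0 + 84.6 + 88.0 + 85.8 + 84.7 + 86.7 + 84.9 + 83.8 + 86.6) / 10 = 857.2000 / 10 = 85.7200
Sum of squared deviations: (+0.3800)² + (+0.2800)² + (−1.1200)² + (+2.2800)² + (+0.0800)² + (−1.0200)² + (+0.9800)² + (−0.8200)² + (−1.9200)² + (+0.8800)² = 13.8160
Variance = 13.8160 / 9 = 1.5351
SE* = √1.5351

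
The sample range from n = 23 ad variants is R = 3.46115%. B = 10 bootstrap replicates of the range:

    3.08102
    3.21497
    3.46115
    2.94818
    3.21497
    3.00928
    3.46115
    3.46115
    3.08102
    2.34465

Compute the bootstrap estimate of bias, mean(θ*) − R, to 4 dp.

mean(θ*) = (3.08102 + 3.21497 + 3.46115 + 2.94818 + 3.21497 + 3.00928 + 3.46115 + 3.46115 + 3.08102 + 2.34465) / 10 = 3.12775
bias = 3.12775 − 3.46115

bias = −0.3334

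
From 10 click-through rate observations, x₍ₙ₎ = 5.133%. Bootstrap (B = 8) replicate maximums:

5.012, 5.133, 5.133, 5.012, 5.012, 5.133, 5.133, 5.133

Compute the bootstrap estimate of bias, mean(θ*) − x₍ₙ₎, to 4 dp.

bias = −0.0454

mean(θ*) = (5.012 + 5.133 + 5.133 + 5.012 + 5.012 + 5.133 + 5.133 + 5.133) / 8 = 5.08763
bias = 5.08763 − 5.133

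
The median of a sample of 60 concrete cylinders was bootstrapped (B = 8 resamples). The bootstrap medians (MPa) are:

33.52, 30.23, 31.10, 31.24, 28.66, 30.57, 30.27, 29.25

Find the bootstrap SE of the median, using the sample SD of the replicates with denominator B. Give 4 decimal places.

Bootstrap SE is the standard deviation of the 8 replicate medians.
Mean of replicates: (33.52 + 30.23 + 31.10 + 31.24 + 28.66 + 30.57 + 30.27 + 29.25) / 8 = 244.84000 / 8 = 30.60500
Sum of squared deviations: (+2.91500)² + (−0.37500)² + (+0.49500)² + (+0.63500)² + (−1.94500)² + (−0.03500)² + (−0.33500)² + (−1.35500)² = 15.01860
Variance = 15.01860 / 8 = 1.87733
SE* = √1.87733

SE* = 1.3702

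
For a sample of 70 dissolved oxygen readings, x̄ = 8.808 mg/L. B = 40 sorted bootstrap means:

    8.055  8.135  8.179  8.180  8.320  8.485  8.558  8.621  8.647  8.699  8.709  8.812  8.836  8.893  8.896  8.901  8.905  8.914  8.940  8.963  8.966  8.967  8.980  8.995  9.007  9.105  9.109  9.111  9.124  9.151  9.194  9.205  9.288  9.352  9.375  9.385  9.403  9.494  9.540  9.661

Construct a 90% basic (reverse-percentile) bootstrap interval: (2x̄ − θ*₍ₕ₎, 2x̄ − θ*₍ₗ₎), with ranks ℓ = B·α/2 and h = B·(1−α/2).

(8.122, 9.481)

Percentile endpoints at ranks 2 and 38: θ*₍2₎ = 8.135, θ*₍38₎ = 9.494.
Basic interval reflects these around x̄:
  lower = 2 × 8.808 − 9.494 = 8.122
  upper = 2 × 8.808 − 8.135 = 9.481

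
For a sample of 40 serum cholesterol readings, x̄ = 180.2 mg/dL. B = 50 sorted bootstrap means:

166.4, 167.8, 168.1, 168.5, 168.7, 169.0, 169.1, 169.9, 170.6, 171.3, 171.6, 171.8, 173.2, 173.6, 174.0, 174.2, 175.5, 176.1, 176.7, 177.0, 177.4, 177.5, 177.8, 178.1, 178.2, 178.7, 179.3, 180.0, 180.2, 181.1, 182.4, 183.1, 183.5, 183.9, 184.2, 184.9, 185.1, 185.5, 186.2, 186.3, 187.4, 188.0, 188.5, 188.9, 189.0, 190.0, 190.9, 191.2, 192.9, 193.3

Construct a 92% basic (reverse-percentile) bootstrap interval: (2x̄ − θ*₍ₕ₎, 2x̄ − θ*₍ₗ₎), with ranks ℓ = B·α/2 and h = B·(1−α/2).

(169.2, 192.6)

Percentile endpoints at ranks 2 and 48: θ*₍2₎ = 167.8, θ*₍48₎ = 191.2.
Basic interval reflects these around x̄:
  lower = 2 × 180.2 − 191.2 = 169.2
  upper = 2 × 180.2 − 167.8 = 192.6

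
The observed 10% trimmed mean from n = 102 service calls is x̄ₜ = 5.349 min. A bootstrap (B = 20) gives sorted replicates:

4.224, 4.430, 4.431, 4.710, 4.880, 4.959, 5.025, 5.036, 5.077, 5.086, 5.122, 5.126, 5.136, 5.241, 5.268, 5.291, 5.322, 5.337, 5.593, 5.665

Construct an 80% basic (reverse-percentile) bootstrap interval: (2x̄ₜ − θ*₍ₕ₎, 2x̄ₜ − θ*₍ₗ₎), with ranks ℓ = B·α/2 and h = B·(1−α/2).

Percentile endpoints at ranks 2 and 18: θ*₍2₎ = 4.430, θ*₍18₎ = 5.337.
Basic interval reflects these around x̄ₜ:
  lower = 2 × 5.349 − 5.337 = 5.361
  upper = 2 × 5.349 − 4.430 = 6.268

(5.361, 6.268)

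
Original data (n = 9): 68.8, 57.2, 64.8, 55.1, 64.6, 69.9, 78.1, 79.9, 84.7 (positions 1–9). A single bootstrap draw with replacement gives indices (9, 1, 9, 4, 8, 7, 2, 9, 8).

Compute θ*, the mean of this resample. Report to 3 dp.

θ* = 74.789

Resample values: 84.7, 68.8, 84.7, 55.1, 79.9, 78.1, 57.2, 84.7, 79.9.
Mean = (84.7 + 68.8 + 84.7 + 55.1 + 79.9 + 78.1 + 57.2 + 84.7 + 79.9) / 9 = 673.10 / 9 = 74.789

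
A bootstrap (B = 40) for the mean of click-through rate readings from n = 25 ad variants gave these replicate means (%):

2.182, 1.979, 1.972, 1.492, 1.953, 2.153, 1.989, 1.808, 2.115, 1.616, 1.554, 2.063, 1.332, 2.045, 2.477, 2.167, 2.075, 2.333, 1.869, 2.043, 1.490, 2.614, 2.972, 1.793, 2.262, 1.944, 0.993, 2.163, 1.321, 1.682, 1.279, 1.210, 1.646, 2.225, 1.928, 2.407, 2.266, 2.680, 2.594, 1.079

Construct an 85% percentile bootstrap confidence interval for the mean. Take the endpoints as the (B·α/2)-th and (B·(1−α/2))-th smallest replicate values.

Sorted replicates: 0.993, 1.079, 1.210, 1.279, 1.321, 1.332, 1.490, 1.492, 1.554, 1.616, 1.646, 1.682, 1.793, 1.808, 1.869, 1.928, 1.944, 1.953, 1.972, 1.979, 1.989, 2.043, 2.045, 2.063, 2.075, 2.115, 2.153, 2.163, 2.167, 2.182, 2.225, 2.262, 2.266, 2.333, 2.407, 2.477, 2.594, 2.614, 2.680, 2.972
α = 0.15; lower rank = 40 × 0.075 = 3; upper rank = 40 × 0.925 = 37.
The 3rd smallest replicate is 1.210; the 37th is 2.594.

(1.210, 2.594)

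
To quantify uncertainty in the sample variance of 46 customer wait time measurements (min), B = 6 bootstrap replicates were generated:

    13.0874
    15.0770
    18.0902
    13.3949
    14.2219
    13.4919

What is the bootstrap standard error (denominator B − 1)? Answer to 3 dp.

Bootstrap SE is the standard deviation of the 6 replicate variances.
Mean of replicates: (13.0874 + 15.0770 + 18.0902 + 13.3949 + 14.2219 + 13.4919) / 6 = 87.36330 / 6 = 14.56055
Sum of squared deviations: (−1.47315)² + (+0.51645)² + (+3.52965)² + (−1.16565)² + (−0.33865)² + (−1.06865)² = 17.51076
Variance = 17.51076 / 5 = 3.50215
SE* = √3.50215

SE* = 1.871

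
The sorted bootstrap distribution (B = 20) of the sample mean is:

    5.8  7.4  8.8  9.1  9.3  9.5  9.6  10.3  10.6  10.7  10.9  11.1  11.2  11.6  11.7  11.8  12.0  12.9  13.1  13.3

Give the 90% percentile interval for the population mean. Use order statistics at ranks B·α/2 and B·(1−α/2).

α = 0.10; lower rank = 20 × 0.050 = 1; upper rank = 20 × 0.950 = 19.
The 1st smallest replicate is 5.8; the 19th is 13.1.

(5.8, 13.1)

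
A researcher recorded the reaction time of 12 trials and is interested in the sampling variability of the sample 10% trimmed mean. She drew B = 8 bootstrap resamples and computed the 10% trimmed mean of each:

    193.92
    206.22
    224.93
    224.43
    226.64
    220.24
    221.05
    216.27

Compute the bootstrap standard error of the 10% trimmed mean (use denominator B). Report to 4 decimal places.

Bootstrap SE is the standard deviation of the 8 replicate 10% trimmed means.
Mean of replicates: (193.92 + 206.22 + 224.93 + 224.43 + 226.64 + 220.24 + 221.05 + 216.27) / 8 = 1733.70000 / 8 = 216.71250
Sum of squared deviations: (−22.79250)² + (−10.49250)² + (+8.21750)² + (+7.71750)² + (+9.92750)² + (+3.52750)² + (+4.33750)² + (−0.44250)² = 886.68595
Variance = 886.68595 / 8 = 110.83574
SE* = √110.83574

SE* = 10.5279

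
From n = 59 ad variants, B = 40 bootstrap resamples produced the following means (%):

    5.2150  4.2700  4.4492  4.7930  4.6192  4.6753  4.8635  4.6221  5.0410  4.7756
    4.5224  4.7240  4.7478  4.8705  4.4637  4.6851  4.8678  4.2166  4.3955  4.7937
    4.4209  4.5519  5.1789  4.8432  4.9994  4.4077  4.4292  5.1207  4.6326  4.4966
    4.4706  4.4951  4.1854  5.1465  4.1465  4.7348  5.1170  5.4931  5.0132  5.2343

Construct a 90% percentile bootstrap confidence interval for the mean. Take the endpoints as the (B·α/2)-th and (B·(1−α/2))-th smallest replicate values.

(4.1854, 5.2150)

Sorted replicates: 4.1465, 4.1854, 4.2166, 4.2700, 4.3955, 4.4077, 4.4209, 4.4292, 4.4492, 4.4637, 4.4706, 4.4951, 4.4966, 4.5224, 4.5519, 4.6192, 4.6221, 4.6326, 4.6753, 4.6851, 4.7240, 4.7348, 4.7478, 4.7756, 4.7930, 4.7937, 4.8432, 4.8635, 4.8678, 4.8705, 4.9994, 5.0132, 5.0410, 5.1170, 5.1207, 5.1465, 5.1789, 5.2150, 5.2343, 5.4931
α = 0.10; lower rank = 40 × 0.050 = 2; upper rank = 40 × 0.950 = 38.
The 2nd smallest replicate is 4.1854; the 38th is 5.2150.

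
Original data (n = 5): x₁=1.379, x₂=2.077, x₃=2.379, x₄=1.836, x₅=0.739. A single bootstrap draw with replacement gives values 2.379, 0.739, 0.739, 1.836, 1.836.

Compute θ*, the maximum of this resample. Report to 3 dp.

θ* = 2.379

Maximum = 2.379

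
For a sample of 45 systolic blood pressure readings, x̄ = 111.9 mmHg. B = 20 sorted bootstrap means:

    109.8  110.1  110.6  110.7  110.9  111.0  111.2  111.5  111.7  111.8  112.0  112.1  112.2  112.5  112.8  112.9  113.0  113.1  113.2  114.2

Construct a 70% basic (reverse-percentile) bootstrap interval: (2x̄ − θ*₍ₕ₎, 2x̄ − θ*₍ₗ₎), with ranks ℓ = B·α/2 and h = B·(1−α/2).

(110.8, 113.2)

Percentile endpoints at ranks 3 and 17: θ*₍3₎ = 110.6, θ*₍17₎ = 113.0.
Basic interval reflects these around x̄:
  lower = 2 × 111.9 − 113.0 = 110.8
  upper = 2 × 111.9 − 110.6 = 113.2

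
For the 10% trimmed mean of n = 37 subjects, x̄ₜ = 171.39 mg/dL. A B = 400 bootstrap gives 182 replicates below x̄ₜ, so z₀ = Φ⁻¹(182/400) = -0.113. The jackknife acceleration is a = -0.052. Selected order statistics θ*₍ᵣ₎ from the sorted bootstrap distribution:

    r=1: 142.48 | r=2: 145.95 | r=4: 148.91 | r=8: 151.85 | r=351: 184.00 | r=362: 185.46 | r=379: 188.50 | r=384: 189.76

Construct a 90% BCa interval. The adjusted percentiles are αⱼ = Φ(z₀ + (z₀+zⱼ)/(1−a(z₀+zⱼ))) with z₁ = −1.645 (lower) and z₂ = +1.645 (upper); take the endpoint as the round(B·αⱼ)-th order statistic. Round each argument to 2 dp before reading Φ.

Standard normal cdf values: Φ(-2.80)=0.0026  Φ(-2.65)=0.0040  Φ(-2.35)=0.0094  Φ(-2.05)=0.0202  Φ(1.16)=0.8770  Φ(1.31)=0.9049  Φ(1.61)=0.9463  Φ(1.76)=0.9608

(151.85, 185.46)

Lower: z₀ + z₁ = -0.113 + (-1.645) = -1.758; 1 − a(z₀+z₁) = 1 − (-0.052)(-1.758) = 0.9086; argument = -0.113 + (-1.758)/0.9086 = -2.0479 → -2.05.
α₁ = Φ(-2.05) = 0.0202; rank = round(400 × 0.0202) = 8; θ*₍8₎ = 151.85.
Upper: z₀ + z₂ = 1.532; 1 − a(z₀+z₂) = 1.0797; argument = 1.3060 → 1.31; α₂ = 0.9049; rank = 362; θ*₍362₎ = 185.46.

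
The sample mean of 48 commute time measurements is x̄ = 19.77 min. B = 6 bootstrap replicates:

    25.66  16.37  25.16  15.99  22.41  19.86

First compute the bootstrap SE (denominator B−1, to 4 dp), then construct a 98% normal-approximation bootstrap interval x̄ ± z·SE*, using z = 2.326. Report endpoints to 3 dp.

Mean of replicates = 20.9083; sum of squared deviations = 88.7955; SE* = √(88.7955/5) = 4.2142
Margin = 2.326 × 4.2142 = 9.8022
Interval: 19.77 ± 9.8022

(9.968, 29.572)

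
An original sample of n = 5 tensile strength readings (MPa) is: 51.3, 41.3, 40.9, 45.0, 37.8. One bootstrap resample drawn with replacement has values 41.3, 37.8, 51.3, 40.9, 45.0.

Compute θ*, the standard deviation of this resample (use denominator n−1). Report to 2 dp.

Mean = 43.2600; sum of squared deviations = 106.8920
s² = 106.8920 / 4 = 26.7230
s = √26.7230 = 5.17

θ* = 5.17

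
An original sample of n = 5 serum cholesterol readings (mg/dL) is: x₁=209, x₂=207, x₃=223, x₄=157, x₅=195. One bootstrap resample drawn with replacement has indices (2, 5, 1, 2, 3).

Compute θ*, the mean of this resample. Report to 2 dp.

Resample values: 207, 195, 209, 207, 223.
Mean = (207 + 195 + 209 + 207 + 223) / 5 = 1041.0 / 5 = 208.20

θ* = 208.20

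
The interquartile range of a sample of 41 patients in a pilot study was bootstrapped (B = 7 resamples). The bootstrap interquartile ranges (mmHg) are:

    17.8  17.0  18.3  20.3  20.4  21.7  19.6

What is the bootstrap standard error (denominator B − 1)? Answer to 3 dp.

Bootstrap SE is the standard deviation of the 7 replicate interquartile ranges.
Mean of replicates: (17.8 + 17.0 + 18.3 + 20.3 + 20.4 + 21.7 + 19.6) / 7 = 135.1000 / 7 = 19.3000
Sum of squared deviations: (−1.5000)² + (−2.3000)² + (−1.0000)² + (+1.0000)² + (+1.1000)² + (+2.4000)² + (+0.3000)² = 16.6000
Variance = 16.6000 / 6 = 2.7667
SE* = √2.7667

SE* = 1.663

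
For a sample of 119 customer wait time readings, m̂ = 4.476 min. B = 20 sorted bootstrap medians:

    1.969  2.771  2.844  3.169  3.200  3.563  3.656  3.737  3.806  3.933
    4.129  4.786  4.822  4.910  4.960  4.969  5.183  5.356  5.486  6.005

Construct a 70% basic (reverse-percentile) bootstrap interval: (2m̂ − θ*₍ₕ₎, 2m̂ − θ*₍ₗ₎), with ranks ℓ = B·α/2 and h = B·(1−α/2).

Percentile endpoints at ranks 3 and 17: θ*₍3₎ = 2.844, θ*₍17₎ = 5.183.
Basic interval reflects these around m̂:
  lower = 2 × 4.476 − 5.183 = 3.769
  upper = 2 × 4.476 − 2.844 = 6.108

(3.769, 6.108)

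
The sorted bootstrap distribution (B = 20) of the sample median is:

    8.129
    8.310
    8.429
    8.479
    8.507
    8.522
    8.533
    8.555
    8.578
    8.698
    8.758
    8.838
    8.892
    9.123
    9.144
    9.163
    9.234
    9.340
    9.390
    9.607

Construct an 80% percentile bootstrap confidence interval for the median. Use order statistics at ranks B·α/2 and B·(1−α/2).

α = 0.20; lower rank = 20 × 0.100 = 2; upper rank = 20 × 0.900 = 18.
The 2nd smallest replicate is 8.310; the 18th is 9.340.

(8.310, 9.340)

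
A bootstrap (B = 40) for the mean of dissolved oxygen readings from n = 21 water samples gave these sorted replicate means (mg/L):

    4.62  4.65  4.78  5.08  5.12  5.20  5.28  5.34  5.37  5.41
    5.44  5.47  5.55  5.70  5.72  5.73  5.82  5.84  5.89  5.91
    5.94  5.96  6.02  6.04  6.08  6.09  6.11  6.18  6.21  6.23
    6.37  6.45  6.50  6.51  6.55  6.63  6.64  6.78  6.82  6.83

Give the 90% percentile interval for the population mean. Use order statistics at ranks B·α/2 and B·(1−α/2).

α = 0.10; lower rank = 40 × 0.050 = 2; upper rank = 40 × 0.950 = 38.
The 2nd smallest replicate is 4.65; the 38th is 6.78.

(4.65, 6.78)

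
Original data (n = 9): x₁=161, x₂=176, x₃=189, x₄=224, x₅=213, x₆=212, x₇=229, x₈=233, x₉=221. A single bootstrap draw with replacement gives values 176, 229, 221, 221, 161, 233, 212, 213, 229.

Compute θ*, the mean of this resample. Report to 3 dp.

Mean = (176 + 229 + 221 + 221 + 161 + 233 + 212 + 213 + 229) / 9 = 1895.0 / 9 = 210.556

θ* = 210.556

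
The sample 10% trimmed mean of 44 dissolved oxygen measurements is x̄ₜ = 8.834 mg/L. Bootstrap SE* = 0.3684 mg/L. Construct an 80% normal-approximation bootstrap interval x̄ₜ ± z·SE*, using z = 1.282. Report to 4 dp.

Margin = 1.282 × 0.3684 = 0.47229
Interval: 8.834 ± 0.47229

(8.3617, 9.3063)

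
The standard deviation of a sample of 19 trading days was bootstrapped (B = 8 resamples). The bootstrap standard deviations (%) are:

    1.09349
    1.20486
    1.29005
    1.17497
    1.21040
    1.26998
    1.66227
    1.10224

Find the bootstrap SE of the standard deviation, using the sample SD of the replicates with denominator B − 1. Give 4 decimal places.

Bootstrap SE is the standard deviation of the 8 replicate standard deviations.
Mean of replicates: (1.09349 + 1.20486 + 1.29005 + 1.17497 + 1.21040 + 1.26998 + 1.66227 + 1.10224) / 8 = 10.008260 / 8 = 1.251032
Sum of squared deviations: (−0.157542)² + (−0.046172)² + (+0.039017)² + (−0.076062)² + (−0.040633)² + (+0.018948)² + (+0.411237)² + (−0.148792)² = 0.227525
Variance = 0.227525 / 7 = 0.032504
SE* = √0.032504

SE* = 0.1803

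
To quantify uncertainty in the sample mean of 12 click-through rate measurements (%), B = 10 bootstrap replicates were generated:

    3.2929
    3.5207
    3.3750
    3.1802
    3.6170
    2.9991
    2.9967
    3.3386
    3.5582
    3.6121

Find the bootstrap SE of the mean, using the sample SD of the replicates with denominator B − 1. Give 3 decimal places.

Bootstrap SE is the standard deviation of the 10 replicate means.
Mean of replicates: (3.2929 + 3.5207 + 3.3750 + 3.1802 + 3.6170 + 2.9991 + 2.9967 + 3.3386 + 3.5582 + 3.6121) / 10 = 33.49050 / 10 = 3.34905
Sum of squared deviations: (−0.05615)² + (+0.17165)² + (+0.02595)² + (−0.16885)² + (+0.26795)² + (−0.34995)² + (−0.35235)² + (−0.01045)² + (+0.20915)² + (+0.26305)² = 0.49326
Variance = 0.49326 / 9 = 0.05481
SE* = √0.05481

SE* = 0.234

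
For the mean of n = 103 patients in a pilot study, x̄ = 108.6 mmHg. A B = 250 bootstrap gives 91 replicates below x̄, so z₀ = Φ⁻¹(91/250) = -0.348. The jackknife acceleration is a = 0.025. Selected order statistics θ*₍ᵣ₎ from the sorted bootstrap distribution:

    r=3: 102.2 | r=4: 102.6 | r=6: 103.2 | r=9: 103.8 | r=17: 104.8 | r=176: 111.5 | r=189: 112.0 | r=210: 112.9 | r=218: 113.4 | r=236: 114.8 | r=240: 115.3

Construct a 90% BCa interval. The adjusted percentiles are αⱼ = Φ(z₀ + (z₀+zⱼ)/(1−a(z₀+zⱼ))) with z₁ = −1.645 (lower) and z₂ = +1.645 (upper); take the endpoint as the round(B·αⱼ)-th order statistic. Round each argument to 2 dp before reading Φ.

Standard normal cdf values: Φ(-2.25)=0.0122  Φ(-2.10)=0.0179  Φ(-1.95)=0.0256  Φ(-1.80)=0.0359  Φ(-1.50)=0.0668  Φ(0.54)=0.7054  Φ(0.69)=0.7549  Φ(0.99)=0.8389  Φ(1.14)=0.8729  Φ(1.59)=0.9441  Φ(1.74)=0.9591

Lower: z₀ + z₁ = -0.348 + (-1.645) = -1.993; 1 − a(z₀+z₁) = 1 − (0.025)(-1.993) = 1.0498; argument = -0.348 + (-1.993)/1.0498 = -2.2464 → -2.25.
α₁ = Φ(-2.25) = 0.0122; rank = round(250 × 0.0122) = 3; θ*₍3₎ = 102.2.
Upper: z₀ + z₂ = 1.297; 1 − a(z₀+z₂) = 0.9676; argument = 0.9925 → 0.99; α₂ = 0.8389; rank = 210; θ*₍210₎ = 112.9.

(102.2, 112.9)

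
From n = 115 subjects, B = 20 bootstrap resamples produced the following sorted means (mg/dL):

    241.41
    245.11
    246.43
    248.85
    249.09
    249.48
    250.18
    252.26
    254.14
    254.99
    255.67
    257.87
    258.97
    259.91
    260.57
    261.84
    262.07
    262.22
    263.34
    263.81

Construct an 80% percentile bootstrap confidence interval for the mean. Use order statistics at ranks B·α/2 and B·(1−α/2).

(245.11, 262.22)

α = 0.20; lower rank = 20 × 0.100 = 2; upper rank = 20 × 0.900 = 18.
The 2nd smallest replicate is 245.11; the 18th is 262.22.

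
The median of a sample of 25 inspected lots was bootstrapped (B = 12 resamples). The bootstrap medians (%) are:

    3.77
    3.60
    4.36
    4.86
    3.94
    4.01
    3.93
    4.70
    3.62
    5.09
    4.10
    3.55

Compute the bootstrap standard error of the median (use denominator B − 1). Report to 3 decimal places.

Bootstrap SE is the standard deviation of the 12 replicate medians.
Mean of replicates: (3.77 + 3.60 + 4.36 + 4.86 + 3.94 + 4.01 + 3.93 + 4.70 + 3.62 + 5.09 + 4.10 + 3.55) / 12 = 49.5300 / 12 = 4.1275
Sum of squared deviations: (−0.3575)² + (−0.5275)² + (+0.2325)² + (+0.7325)² + (−0.1875)² + (−0.1175)² + (−0.1975)² + (+0.5725)² + (−0.5075)² + (+0.9625)² + (−0.0275)² + (−0.5775)² = 2.9306
Variance = 2.9306 / 11 = 0.2664
SE* = √0.2664

SE* = 0.516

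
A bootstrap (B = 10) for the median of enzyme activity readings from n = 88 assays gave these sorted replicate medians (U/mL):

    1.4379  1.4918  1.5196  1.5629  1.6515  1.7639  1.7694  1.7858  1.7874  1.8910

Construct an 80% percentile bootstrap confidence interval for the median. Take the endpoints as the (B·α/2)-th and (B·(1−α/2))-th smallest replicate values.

(1.4379, 1.7874)

α = 0.20; lower rank = 10 × 0.100 = 1; upper rank = 10 × 0.900 = 9.
The 1st smallest replicate is 1.4379; the 9th is 1.7874.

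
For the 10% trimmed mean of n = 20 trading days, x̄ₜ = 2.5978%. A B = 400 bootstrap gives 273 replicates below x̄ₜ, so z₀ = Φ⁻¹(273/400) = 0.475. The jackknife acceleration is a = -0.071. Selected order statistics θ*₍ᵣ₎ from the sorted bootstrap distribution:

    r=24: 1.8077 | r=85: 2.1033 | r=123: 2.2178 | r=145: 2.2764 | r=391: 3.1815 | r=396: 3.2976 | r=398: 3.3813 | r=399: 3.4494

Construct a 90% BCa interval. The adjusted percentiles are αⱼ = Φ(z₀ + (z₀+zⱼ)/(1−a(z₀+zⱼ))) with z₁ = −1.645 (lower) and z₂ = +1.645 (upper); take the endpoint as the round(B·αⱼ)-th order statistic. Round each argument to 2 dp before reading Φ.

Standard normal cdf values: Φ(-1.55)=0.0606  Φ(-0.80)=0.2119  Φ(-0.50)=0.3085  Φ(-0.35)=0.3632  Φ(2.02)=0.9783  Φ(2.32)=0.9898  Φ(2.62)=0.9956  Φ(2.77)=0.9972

Lower: z₀ + z₁ = 0.475 + (-1.645) = -1.170; 1 − a(z₀+z₁) = 1 − (-0.071)(-1.170) = 0.9169; argument = 0.475 + (-1.170)/0.9169 = -0.8010 → -0.80.
α₁ = Φ(-0.80) = 0.2119; rank = round(400 × 0.2119) = 85; θ*₍85₎ = 2.1033.
Upper: z₀ + z₂ = 2.120; 1 − a(z₀+z₂) = 1.1505; argument = 2.3176 → 2.32; α₂ = 0.9898; rank = 396; θ*₍396₎ = 3.2976.

(2.1033, 3.2976)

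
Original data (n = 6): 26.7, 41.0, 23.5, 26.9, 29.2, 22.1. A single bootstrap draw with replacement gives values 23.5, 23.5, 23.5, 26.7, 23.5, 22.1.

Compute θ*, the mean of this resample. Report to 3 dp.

Mean = (23.5 + 23.5 + 23.5 + 26.7 + 23.5 + 22.1) / 6 = 142.80 / 6 = 23.800

θ* = 23.800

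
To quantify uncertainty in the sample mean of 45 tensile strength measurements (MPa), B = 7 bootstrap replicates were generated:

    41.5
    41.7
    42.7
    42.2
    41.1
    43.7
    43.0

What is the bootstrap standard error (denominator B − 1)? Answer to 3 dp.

Bootstrap SE is the standard deviation of the 7 replicate means.
Mean of replicates: (41.5 + 41.7 + 42.7 + 42.2 + 41.1 + 43.7 + 43.0) / 7 = 295.9000 / 7 = 42.2714
Sum of squared deviations: (−0.7714)² + (−0.5714)² + (+0.4286)² + (−0.0714)² + (−1.1714)² + (+1.4286)² + (+0.7286)² = 5.0543
Variance = 5.0543 / 6 = 0.8424
SE* = √0.8424

SE* = 0.918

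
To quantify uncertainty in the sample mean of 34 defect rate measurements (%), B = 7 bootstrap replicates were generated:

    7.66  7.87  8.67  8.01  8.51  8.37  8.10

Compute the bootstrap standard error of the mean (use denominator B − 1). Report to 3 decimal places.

Bootstrap SE is the standard deviation of the 7 replicate means.
Mean of replicates: (7.66 + 7.87 + 8.67 + 8.01 + 8.51 + 8.37 + 8.10) / 7 = 57.1900 / 7 = 8.1700
Sum of squared deviations: (−0.5100)² + (−0.3000)² + (+0.5000)² + (−0.1600)² + (+0.3400)² + (+0.2000)² + (−0.0700)² = 0.7862
Variance = 0.7862 / 6 = 0.1310
SE* = √0.1310

SE* = 0.362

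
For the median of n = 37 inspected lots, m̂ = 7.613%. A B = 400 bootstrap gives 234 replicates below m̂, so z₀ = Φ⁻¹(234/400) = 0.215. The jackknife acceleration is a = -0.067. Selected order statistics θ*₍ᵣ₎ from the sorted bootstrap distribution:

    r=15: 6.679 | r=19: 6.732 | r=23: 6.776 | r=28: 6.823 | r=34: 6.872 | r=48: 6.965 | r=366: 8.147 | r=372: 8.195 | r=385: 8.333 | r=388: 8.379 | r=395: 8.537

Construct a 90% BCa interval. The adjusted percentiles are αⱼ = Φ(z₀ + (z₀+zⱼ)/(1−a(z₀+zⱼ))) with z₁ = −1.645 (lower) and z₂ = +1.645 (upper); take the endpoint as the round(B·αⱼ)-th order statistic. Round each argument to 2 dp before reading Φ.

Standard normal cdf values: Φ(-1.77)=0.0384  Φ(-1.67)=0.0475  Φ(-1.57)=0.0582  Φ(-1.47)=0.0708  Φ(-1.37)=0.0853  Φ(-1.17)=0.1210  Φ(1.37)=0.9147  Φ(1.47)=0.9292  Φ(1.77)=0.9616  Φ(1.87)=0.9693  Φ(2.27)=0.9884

(6.872, 8.379)

Lower: z₀ + z₁ = 0.215 + (-1.645) = -1.430; 1 − a(z₀+z₁) = 1 − (-0.067)(-1.430) = 0.9042; argument = 0.215 + (-1.430)/0.9042 = -1.3665 → -1.37.
α₁ = Φ(-1.37) = 0.0853; rank = round(400 × 0.0853) = 34; θ*₍34₎ = 6.872.
Upper: z₀ + z₂ = 1.860; 1 − a(z₀+z₂) = 1.1246; argument = 1.8689 → 1.87; α₂ = 0.9693; rank = 388; θ*₍388₎ = 8.379.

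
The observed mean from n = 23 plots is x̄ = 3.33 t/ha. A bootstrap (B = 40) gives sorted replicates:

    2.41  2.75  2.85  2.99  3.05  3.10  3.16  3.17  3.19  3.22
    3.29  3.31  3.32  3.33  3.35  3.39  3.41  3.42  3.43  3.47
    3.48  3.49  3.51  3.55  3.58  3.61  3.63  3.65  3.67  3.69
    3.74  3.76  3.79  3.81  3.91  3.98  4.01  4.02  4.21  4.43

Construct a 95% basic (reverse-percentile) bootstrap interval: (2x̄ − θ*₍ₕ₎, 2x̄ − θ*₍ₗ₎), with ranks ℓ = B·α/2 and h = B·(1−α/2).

Percentile endpoints at ranks 1 and 39: θ*₍1₎ = 2.41, θ*₍39₎ = 4.21.
Basic interval reflects these around x̄:
  lower = 2 × 3.33 − 4.21 = 2.45
  upper = 2 × 3.33 − 2.41 = 4.25

(2.45, 4.25)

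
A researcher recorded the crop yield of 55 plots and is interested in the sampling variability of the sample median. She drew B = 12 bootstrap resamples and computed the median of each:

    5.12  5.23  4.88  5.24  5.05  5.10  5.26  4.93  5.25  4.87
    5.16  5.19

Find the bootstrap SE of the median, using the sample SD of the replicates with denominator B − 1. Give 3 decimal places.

SE* = 0.144

Bootstrap SE is the standard deviation of the 12 replicate medians.
Mean of replicates: (5.12 + 5.23 + 4.88 + 5.24 + 5.05 + 5.10 + 5.26 + 4.93 + 5.25 + 4.87 + 5.16 + 5.19) / 12 = 61.2800 / 12 = 5.1067
Sum of squared deviations: (+0.0133)² + (+0.1233)² + (−0.2267)² + (+0.1333)² + (−0.0567)² + (−0.0067)² + (+0.1533)² + (−0.1767)² + (+0.1433)² + (−0.2367)² + (+0.0533)² + (+0.0833)² = 0.2289
Variance = 0.2289 / 11 = 0.0208
SE* = √0.0208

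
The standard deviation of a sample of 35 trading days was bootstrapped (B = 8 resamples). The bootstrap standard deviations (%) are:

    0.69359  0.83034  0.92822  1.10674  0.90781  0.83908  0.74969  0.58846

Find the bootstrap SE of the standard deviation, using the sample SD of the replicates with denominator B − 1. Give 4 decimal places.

SE* = 0.1585

Bootstrap SE is the standard deviation of the 8 replicate standard deviations.
Mean of replicates: (0.69359 + 0.83034 + 0.92822 + 1.10674 + 0.90781 + 0.83908 + 0.74969 + 0.58846) / 8 = 6.643930 / 8 = 0.830491
Sum of squared deviations: (−0.136901)² + (−0.000151)² + (+0.097729)² + (+0.276249)² + (+0.077319)² + (+0.008589)² + (−0.080801)² + (−0.242031)² = 0.175766
Variance = 0.175766 / 7 = 0.025109
SE* = √0.025109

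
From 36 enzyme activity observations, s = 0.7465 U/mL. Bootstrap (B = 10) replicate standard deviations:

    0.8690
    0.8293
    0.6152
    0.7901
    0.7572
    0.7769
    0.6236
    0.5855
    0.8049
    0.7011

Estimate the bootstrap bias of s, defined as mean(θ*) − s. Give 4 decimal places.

mean(θ*) = (0.8690 + 0.8293 + 0.6152 + 0.7901 + 0.7572 + 0.7769 + 0.6236 + 0.5855 + 0.8049 + 0.7011) / 10 = 0.73528
bias = 0.73528 − 0.7465

bias = −0.0112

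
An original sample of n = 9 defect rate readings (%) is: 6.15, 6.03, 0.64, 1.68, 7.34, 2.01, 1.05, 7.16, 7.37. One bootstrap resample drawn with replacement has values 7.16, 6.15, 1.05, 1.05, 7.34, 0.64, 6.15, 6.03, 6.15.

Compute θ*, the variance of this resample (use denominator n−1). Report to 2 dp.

Mean = 4.6356; sum of squared deviations = 64.1888
s² = 64.1888 / 8 = 8.0236

θ* = 8.02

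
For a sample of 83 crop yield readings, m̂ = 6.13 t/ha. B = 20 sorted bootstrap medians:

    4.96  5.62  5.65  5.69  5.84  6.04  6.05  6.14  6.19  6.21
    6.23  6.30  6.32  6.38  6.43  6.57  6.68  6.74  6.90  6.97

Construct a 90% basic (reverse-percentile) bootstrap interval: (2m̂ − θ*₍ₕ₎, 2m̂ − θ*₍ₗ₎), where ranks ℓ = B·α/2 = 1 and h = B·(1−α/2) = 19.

(5.36, 7.30)

Percentile endpoints at ranks 1 and 19: θ*₍1₎ = 4.96, θ*₍19₎ = 6.90.
Basic interval reflects these around m̂:
  lower = 2 × 6.13 − 6.90 = 5.36
  upper = 2 × 6.13 − 4.96 = 7.30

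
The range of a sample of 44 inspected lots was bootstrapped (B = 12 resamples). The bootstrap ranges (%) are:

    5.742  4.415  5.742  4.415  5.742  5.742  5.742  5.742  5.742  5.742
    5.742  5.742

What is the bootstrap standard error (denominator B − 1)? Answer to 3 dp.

Bootstrap SE is the standard deviation of the 12 replicate ranges.
Mean of replicates: (5.742 + 4.415 + 5.742 + 4.415 + 5.742 + 5.742 + 5.742 + 5.742 + 5.742 + 5.742 + 5.742 + 5.742) / 12 = 66.2500 / 12 = 5.5208
Sum of squared deviations: (+0.2212)² + (−1.1058)² + (+0.2212)² + (−1.1058)² + (+0.2212)² + (+0.2212)² + (+0.2212)² + (+0.2212)² + (+0.2212)² + (+0.2212)² + (+0.2212)² + (+0.2212)² = 2.9349
Variance = 2.9349 / 11 = 0.2668
SE* = √0.2668

SE* = 0.517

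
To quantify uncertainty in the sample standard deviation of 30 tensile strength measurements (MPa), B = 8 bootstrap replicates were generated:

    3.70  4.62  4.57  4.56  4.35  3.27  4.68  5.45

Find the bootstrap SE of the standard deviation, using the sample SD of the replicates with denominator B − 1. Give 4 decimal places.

SE* = 0.6604

Bootstrap SE is the standard deviation of the 8 replicate standard deviations.
Mean of replicates: (3.70 + 4.62 + 4.57 + 4.56 + 4.35 + 3.27 + 4.68 + 5.45) / 8 = 35.20000 / 8 = 4.40000
Sum of squared deviations: (−0.70000)² + (+0.22000)² + (+0.17000)² + (+0.16000)² + (−0.05000)² + (−1.13000)² + (+0.28000)² + (+1.05000)² = 3.05320
Variance = 3.05320 / 7 = 0.43617
SE* = √0.43617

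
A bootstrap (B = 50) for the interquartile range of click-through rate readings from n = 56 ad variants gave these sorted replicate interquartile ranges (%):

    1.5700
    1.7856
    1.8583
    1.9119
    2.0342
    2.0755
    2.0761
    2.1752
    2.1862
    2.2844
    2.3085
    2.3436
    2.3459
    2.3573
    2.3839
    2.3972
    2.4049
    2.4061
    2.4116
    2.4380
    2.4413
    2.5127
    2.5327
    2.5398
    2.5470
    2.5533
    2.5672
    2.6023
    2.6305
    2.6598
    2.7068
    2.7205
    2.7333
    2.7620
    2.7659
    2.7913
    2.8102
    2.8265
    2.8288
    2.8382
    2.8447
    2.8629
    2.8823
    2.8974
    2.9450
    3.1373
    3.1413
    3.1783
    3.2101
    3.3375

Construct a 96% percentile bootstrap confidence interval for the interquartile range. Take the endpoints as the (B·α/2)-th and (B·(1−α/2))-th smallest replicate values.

(1.5700, 3.2101)

α = 0.04; lower rank = 50 × 0.020 = 1; upper rank = 50 × 0.980 = 49.
The 1st smallest replicate is 1.5700; the 49th is 3.2101.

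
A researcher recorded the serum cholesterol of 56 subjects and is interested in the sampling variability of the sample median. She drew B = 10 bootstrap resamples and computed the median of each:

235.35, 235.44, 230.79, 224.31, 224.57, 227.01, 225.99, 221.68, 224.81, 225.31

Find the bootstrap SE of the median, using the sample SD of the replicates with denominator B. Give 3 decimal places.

Bootstrap SE is the standard deviation of the 10 replicate medians.
Mean of replicates: (235.35 + 235.44 + 230.79 + 224.31 + 224.57 + 227.01 + 225.99 + 221.68 + 224.81 + 225.31) / 10 = 2275.2600 / 10 = 227.5260
Sum of squared deviations: (+7.8240)² + (+7.9140)² + (+3.2640)² + (−3.2160)² + (−2.9560)² + (−0.5160)² + (−1.5360)² + (−5.8460)² + (−2.7160)² + (−2.2160)² = 202.6692
Variance = 202.6692 / 10 = 20.2669
SE* = √20.2669

SE* = 4.502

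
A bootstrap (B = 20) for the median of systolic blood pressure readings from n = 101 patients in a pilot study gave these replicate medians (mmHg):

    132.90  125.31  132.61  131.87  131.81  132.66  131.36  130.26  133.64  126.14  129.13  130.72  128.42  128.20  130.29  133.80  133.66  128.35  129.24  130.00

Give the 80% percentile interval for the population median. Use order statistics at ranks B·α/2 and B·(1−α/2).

Sorted replicates: 125.31, 126.14, 128.20, 128.35, 128.42, 129.13, 129.24, 130.00, 130.26, 130.29, 130.72, 131.36, 131.81, 131.87, 132.61, 132.66, 132.90, 133.64, 133.66, 133.80
α = 0.20; lower rank = 20 × 0.100 = 2; upper rank = 20 × 0.900 = 18.
The 2nd smallest replicate is 126.14; the 18th is 133.64.

(126.14, 133.64)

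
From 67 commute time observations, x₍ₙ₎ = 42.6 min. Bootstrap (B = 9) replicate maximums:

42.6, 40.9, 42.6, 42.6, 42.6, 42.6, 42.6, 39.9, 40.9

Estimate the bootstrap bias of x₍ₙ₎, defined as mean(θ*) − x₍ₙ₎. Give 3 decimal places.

bias = −0.678

mean(θ*) = (42.6 + 40.9 + 42.6 + 42.6 + 42.6 + 42.6 + 42.6 + 39.9 + 40.9) / 9 = 41.9222
bias = 41.9222 − 42.6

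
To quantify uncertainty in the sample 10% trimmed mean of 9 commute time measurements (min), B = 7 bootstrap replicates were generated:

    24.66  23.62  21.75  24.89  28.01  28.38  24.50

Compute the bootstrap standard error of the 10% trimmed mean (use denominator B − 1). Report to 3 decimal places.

SE* = 2.354

Bootstrap SE is the standard deviation of the 7 replicate 10% trimmed means.
Mean of replicates: (24.66 + 23.62 + 21.75 + 24.89 + 28.01 + 28.38 + 24.50) / 7 = 175.8100 / 7 = 25.1157
Sum of squared deviations: (−0.4557)² + (−1.4957)² + (−3.3657)² + (−0.2257)² + (+2.8943)² + (+3.2643)² + (−0.6157)² = 33.2354
Variance = 33.2354 / 6 = 5.5392
SE* = √5.5392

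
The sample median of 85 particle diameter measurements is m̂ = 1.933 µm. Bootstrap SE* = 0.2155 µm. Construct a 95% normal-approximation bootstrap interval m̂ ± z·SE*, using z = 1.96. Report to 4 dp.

(1.5106, 2.3554)

Margin = 1.96 × 0.2155 = 0.42238
Interval: 1.933 ± 0.42238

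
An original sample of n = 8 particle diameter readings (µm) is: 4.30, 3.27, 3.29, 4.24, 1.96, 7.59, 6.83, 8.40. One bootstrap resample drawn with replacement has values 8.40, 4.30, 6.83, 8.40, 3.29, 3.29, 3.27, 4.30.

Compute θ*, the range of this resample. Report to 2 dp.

θ* = 5.13

Range = 8.40 − 3.27 = 5.13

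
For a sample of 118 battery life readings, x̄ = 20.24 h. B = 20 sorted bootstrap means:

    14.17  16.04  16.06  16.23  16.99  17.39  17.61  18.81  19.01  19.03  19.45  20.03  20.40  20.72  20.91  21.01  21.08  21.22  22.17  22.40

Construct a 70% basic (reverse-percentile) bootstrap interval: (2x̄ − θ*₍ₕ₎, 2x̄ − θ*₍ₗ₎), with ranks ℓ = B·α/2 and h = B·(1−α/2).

(19.40, 24.42)

Percentile endpoints at ranks 3 and 17: θ*₍3₎ = 16.06, θ*₍17₎ = 21.08.
Basic interval reflects these around x̄:
  lower = 2 × 20.24 − 21.08 = 19.40
  upper = 2 × 20.24 − 16.06 = 24.42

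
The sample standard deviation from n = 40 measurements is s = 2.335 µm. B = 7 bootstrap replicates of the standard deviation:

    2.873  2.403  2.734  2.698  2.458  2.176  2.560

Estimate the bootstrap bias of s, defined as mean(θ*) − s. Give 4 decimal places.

mean(θ*) = (2.873 + 2.403 + 2.734 + 2.698 + 2.458 + 2.176 + 2.560) / 7 = 2.55743
bias = 2.55743 − 2.335

bias = +0.2224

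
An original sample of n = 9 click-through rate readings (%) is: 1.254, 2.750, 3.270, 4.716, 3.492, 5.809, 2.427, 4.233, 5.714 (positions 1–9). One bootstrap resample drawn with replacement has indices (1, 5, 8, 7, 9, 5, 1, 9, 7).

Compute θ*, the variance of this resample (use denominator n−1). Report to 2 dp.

Resample values: 1.254, 3.492, 4.233, 2.427, 5.714, 3.492, 1.254, 5.714, 2.427.
Mean = 3.3341; sum of squared deviations = 22.4850
s² = 22.4850 / 8 = 2.8106

θ* = 2.81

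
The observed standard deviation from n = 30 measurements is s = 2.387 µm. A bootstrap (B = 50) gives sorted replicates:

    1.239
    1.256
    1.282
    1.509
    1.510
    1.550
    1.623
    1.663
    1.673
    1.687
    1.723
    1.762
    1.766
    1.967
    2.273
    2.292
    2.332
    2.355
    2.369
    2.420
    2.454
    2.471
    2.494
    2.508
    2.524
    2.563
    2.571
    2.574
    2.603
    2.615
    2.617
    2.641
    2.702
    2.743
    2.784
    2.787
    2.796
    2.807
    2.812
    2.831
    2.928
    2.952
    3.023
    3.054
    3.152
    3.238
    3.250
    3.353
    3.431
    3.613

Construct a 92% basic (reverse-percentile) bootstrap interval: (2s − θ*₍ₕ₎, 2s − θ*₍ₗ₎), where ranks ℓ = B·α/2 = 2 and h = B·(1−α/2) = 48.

(1.421, 3.518)

Percentile endpoints at ranks 2 and 48: θ*₍2₎ = 1.256, θ*₍48₎ = 3.353.
Basic interval reflects these around s:
  lower = 2 × 2.387 − 3.353 = 1.421
  upper = 2 × 2.387 − 1.256 = 3.518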